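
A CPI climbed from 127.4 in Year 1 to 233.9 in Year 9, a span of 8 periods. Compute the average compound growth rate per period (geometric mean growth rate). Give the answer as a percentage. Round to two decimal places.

7.89%

Growth factor = (233.9/127.4)^(1/8) = (1.835950)^(1/8) = 1.078903
Growth rate = 1.078903 − 1 = 0.078903 = 7.8903%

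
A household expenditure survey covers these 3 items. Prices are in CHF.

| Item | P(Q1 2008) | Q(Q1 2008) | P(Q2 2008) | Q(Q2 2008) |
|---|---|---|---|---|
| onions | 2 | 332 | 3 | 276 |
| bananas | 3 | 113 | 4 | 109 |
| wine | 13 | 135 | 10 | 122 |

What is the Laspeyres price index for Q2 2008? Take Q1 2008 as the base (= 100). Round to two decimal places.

Laspeyres price index uses base-period quantities as weights.
ΣP(Q2 2008)·Q(Q1 2008) = 3×332 + 4×113 + 10×135 = 996 + 452 + 1350 = 2798
ΣP(Q1 2008)·Q(Q1 2008) = 2×332 + 3×113 + 13×135 = 664 + 339 + 1755 = 2758
Index = 2798 / 2758 × 100 = 101.4503

101.45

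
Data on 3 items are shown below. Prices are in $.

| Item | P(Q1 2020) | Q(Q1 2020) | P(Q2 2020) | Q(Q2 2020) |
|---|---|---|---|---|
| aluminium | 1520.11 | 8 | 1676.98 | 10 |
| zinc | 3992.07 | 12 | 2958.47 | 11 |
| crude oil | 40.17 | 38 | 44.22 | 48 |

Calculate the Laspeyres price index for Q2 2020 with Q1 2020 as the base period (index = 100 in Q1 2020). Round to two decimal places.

82.15

Laspeyres price index uses base-period quantities as weights.
ΣP(Q2 2020)·Q(Q1 2020) = 1676.98×8 + 2958.47×12 + 44.22×38 = 13415.84 + 35501.64 + 1680.36 = 50597.84
ΣP(Q1 2020)·Q(Q1 2020) = 1520.11×8 + 3992.07×12 + 40.17×38 = 12160.88 + 47904.84 + 1526.46 = 61592.18
Index = 50597.84 / 61592.18 × 100 = 82.1498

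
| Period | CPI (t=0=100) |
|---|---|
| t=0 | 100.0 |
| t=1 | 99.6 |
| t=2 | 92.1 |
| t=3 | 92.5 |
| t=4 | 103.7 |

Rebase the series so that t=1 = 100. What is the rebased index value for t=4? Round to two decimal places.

104.12

Rebased(t=4) = 103.7 / 99.6 × 100 = 104.1165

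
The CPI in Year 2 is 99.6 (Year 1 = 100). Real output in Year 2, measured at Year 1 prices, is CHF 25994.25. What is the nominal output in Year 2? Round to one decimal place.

Nominal = Real × (Index/100) = 25994.25 × (99.6/100)
        = 25994.25 × 0.996 = 25890.2730

25890.3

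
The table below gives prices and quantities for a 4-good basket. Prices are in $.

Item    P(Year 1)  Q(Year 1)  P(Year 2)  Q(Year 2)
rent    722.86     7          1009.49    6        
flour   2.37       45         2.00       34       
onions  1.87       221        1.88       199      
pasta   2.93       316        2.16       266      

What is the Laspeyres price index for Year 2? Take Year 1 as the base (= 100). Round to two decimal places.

126.88

Laspeyres price index uses base-period quantities as weights.
ΣP(Year 2)·Q(Year 1) = 1009.49×7 + 2.00×45 + 1.88×221 + 2.16×316 = 7066.43 + 90 + 415.48 + 682.56 = 8254.47
ΣP(Year 1)·Q(Year 1) = 722.86×7 + 2.37×45 + 1.87×221 + 2.93×316 = 5060.02 + 106.65 + 413.27 + 925.88 = 6505.82
Index = 8254.47 / 6505.82 × 100 = 126.8782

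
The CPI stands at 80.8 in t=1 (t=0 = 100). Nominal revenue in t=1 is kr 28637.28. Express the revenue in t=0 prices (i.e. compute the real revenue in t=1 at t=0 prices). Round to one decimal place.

Real = Nominal ÷ (Index/100) = 28637.28 ÷ (80.8/100)
     = 28637.28 ÷ 0.808 = 35442.1782

35442.2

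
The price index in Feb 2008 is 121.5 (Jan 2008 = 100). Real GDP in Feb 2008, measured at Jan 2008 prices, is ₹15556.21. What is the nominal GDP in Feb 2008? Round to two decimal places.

Nominal = Real × (Index/100) = 15556.21 × (121.5/100)
        = 15556.21 × 1.215 = 18900.7952

18900.80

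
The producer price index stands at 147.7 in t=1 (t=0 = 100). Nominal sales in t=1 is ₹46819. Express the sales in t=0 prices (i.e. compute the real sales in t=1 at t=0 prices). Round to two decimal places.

31698.71

Real = Nominal ÷ (Index/100) = 46819 ÷ (147.7/100)
     = 46819 ÷ 1.477 = 31698.7136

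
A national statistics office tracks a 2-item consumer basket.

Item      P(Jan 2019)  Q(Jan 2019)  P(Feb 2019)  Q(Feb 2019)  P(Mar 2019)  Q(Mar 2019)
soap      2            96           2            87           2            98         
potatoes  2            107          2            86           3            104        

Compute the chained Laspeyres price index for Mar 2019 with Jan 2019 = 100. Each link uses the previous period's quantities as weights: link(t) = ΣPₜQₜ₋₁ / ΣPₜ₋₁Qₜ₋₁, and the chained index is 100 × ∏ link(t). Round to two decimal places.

Link Jan 2019→Feb 2019:
ΣP(Feb 2019)Q(Jan 2019) = 2×96 + 2×107 = 192 + 214 = 406
ΣP(Jan 2019)Q(Jan 2019) = 2×96 + 2×107 = 192 + 214 = 406
link = 406/406 = 1.000000
Link Feb 2019→Mar 2019:
ΣP(Mar 2019)Q(Feb 2019) = 2×87 + 3×86 = 174 + 258 = 432
ΣP(Feb 2019)Q(Feb 2019) = 2×87 + 2×86 = 174 + 172 = 346
link = 432/346 = 1.248555
Chained index = 100 × 1.000000 × 1.248555 = 124.8555

124.86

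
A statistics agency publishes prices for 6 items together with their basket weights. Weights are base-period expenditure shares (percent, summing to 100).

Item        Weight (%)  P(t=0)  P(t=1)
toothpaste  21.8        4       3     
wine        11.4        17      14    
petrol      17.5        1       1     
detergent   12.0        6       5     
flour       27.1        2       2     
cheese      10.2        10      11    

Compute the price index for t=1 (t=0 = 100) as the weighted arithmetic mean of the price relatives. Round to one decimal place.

toothpaste: 21.8 × (3/4) = 21.8 × 0.750000 = 16.3500
wine: 11.4 × (14/17) = 11.4 × 0.823529 = 9.3882
petrol: 17.5 × (1/1) = 17.5 × 1.000000 = 17.5000
detergent: 12.0 × (5/6) = 12.0 × 0.833333 = 10.0000
flour: 27.1 × (2/2) = 27.1 × 1.000000 = 27.1000
cheese: 10.2 × (11/10) = 10.2 × 1.100000 = 11.2200
Index = Σ wᵢ·(p₁ᵢ/p₀ᵢ) = 16.3500 + 9.3882 + 17.5000 + 10.0000 + 27.1000 + 11.2200 = 91.5582

91.6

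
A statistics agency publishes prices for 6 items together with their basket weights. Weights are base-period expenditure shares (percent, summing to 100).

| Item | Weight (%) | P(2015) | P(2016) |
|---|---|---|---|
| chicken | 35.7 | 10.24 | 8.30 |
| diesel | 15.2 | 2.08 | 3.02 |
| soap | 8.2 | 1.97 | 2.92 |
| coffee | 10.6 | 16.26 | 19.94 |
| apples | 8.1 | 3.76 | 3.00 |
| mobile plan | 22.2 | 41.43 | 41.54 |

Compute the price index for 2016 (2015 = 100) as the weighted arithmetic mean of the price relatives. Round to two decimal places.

chicken: 35.7 × (8.30/10.24) = 35.7 × 0.810547 = 28.9365
diesel: 15.2 × (3.02/2.08) = 15.2 × 1.451923 = 22.0692
soap: 8.2 × (2.92/1.97) = 8.2 × 1.482234 = 12.1543
coffee: 10.6 × (19.94/16.26) = 10.6 × 1.226322 = 12.9990
apples: 8.1 × (3.00/3.76) = 8.1 × 0.797872 = 6.4628
mobile plan: 22.2 × (41.54/41.43) = 22.2 × 1.002655 = 22.2589
Index = Σ wᵢ·(p₁ᵢ/p₀ᵢ) = 28.9365 + 22.0692 + 12.1543 + 12.9990 + 6.4628 + 22.2589 = 104.8808

104.88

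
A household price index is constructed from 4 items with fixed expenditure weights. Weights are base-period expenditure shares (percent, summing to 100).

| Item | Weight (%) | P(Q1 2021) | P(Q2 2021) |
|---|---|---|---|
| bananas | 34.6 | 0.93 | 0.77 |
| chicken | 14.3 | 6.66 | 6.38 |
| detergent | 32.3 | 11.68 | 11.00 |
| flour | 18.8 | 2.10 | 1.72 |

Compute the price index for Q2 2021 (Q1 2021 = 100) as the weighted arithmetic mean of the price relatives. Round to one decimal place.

bananas: 34.6 × (0.77/0.93) = 34.6 × 0.827957 = 28.6473
chicken: 14.3 × (6.38/6.66) = 14.3 × 0.957958 = 13.6988
detergent: 32.3 × (11.00/11.68) = 32.3 × 0.941781 = 30.4195
flour: 18.8 × (1.72/2.10) = 18.8 × 0.819048 = 15.3981
Index = Σ wᵢ·(p₁ᵢ/p₀ᵢ) = 28.6473 + 13.6988 + 30.4195 + 15.3981 = 88.1637

88.2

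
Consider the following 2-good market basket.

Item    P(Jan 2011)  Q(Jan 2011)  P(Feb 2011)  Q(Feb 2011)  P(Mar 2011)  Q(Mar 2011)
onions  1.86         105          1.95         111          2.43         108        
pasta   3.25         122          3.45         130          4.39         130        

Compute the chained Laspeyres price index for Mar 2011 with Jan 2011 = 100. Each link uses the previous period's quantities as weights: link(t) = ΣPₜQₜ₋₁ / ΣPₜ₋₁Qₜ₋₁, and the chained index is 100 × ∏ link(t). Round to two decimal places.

133.62

Link Jan 2011→Feb 2011:
ΣP(Feb 2011)Q(Jan 2011) = 1.95×105 + 3.45×122 = 204.75 + 420.9 = 625.65
ΣP(Jan 2011)Q(Jan 2011) = 1.86×105 + 3.25×122 = 195.3 + 396.5 = 591.8
link = 625.65/591.8 = 1.057198
Link Feb 2011→Mar 2011:
ΣP(Mar 2011)Q(Feb 2011) = 2.43×111 + 4.39×130 = 269.73 + 570.7 = 840.43
ΣP(Feb 2011)Q(Feb 2011) = 1.95×111 + 3.45×130 = 216.45 + 448.5 = 664.95
link = 840.43/664.95 = 1.263900
Chained index = 100 × 1.057198 × 1.263900 = 133.6193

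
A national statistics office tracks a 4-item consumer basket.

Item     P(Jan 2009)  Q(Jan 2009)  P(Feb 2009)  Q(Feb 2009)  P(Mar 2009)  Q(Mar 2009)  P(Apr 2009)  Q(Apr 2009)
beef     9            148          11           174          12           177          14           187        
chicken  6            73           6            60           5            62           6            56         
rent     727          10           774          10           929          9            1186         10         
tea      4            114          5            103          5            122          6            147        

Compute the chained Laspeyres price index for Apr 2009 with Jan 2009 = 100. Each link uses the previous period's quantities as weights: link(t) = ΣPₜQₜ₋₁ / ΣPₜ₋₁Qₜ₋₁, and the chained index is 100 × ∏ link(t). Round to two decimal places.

Link Jan 2009→Feb 2009:
ΣP(Feb 2009)Q(Jan 2009) = 11×148 + 6×73 + 774×10 + 5×114 = 1628 + 438 + 7740 + 570 = 10376
ΣP(Jan 2009)Q(Jan 2009) = 9×148 + 6×73 + 727×10 + 4×114 = 1332 + 438 + 7270 + 456 = 9496
link = 10376/9496 = 1.092671
Link Feb 2009→Mar 2009:
ΣP(Mar 2009)Q(Feb 2009) = 12×174 + 5×60 + 929×10 + 5×103 = 2088 + 300 + 9290 + 515 = 12193
ΣP(Feb 2009)Q(Feb 2009) = 11×174 + 6×60 + 774×10 + 5×103 = 1914 + 360 + 7740 + 515 = 10529
link = 12193/10529 = 1.158040
Link Mar 2009→Apr 2009:
ΣP(Apr 2009)Q(Mar 2009) = 14×177 + 6×62 + 1186×9 + 6×122 = 2478 + 372 + 10674 + 732 = 14256
ΣP(Mar 2009)Q(Mar 2009) = 12×177 + 5×62 + 929×9 + 5×122 = 2124 + 310 + 8361 + 610 = 11405
link = 14256/11405 = 1.249978
Chained index = 100 × 1.092671 × 1.158040 × 1.249978 = 158.1667

158.17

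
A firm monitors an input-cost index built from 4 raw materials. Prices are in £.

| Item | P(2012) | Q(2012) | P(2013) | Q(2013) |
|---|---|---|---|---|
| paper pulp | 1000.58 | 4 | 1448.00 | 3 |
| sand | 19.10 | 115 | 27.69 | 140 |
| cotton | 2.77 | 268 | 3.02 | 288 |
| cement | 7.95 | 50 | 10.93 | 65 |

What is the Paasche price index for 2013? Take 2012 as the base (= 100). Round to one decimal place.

140.2

Paasche price index uses current-period quantities as weights.
ΣP(2013)·Q(2013) = 1448.00×3 + 27.69×140 + 3.02×288 + 10.93×65 = 4344 + 3876.6 + 869.76 + 710.45 = 9800.81
ΣP(2012)·Q(2013) = 1000.58×3 + 19.10×140 + 2.77×288 + 7.95×65 = 3001.74 + 2674 + 797.76 + 516.75 = 6990.25
Index = 9800.81 / 6990.25 × 100 = 140.2069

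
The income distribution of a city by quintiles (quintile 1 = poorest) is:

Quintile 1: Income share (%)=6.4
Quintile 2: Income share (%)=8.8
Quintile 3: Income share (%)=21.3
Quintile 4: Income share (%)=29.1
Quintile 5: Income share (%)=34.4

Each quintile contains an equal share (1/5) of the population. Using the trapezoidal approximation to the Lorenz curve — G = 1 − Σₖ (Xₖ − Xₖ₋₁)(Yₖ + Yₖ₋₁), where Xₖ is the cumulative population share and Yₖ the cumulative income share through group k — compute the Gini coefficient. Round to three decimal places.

Cumulative income shares Yₖ: 0.0640, 0.1520, 0.3650, 0.6560, 1.0000
Σ (Xₖ−Xₖ₋₁)(Yₖ+Yₖ₋₁) = (1/5)(0.0640+0.0000) + (1/5)(0.1520+0.0640) + (1/5)(0.3650+0.1520) + (1/5)(0.6560+0.3650) + (1/5)(1.0000+0.6560)
  = 0.0128 + 0.0432 + 0.1034 + 0.2042 + 0.3312 = 0.6948
G = 1 − 0.6948 = 0.3052

0.305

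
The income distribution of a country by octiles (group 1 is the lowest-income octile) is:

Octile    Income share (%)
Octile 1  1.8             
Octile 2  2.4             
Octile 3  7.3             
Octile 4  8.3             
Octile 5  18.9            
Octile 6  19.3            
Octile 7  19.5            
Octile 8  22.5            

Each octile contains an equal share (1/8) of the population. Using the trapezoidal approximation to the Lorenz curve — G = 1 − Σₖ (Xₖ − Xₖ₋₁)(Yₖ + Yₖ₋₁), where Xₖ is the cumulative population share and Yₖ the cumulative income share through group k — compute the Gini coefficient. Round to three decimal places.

Cumulative income shares Yₖ: 0.0180, 0.0420, 0.1150, 0.1980, 0.3870, 0.5800, 0.7750, 1.0000
Σ (Xₖ−Xₖ₋₁)(Yₖ+Yₖ₋₁) = (1/8)(0.0180+0.0000) + (1/8)(0.0420+0.0180) + (1/8)(0.1150+0.0420) + (1/8)(0.1980+0.1150) + (1/8)(0.3870+0.1980) + (1/8)(0.5800+0.3870) + (1/8)(0.7750+0.5800) + (1/8)(1.0000+0.7750)
  = 0.0023 + 0.0075 + 0.0196 + 0.0391 + 0.0731 + 0.1209 + 0.1694 + 0.2219 = 0.6538
G = 1 − 0.6538 = 0.3462

0.346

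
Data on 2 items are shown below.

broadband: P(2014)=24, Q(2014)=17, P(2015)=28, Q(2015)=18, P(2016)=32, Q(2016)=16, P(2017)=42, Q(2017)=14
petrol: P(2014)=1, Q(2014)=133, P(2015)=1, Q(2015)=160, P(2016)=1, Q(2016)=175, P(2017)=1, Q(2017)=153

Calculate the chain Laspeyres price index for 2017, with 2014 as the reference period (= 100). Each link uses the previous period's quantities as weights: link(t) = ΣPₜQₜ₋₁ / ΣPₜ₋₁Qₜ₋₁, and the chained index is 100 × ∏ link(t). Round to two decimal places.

Link 2014→2015:
ΣP(2015)Q(2014) = 28×17 + 1×133 = 476 + 133 = 609
ΣP(2014)Q(2014) = 24×17 + 1×133 = 408 + 133 = 541
link = 609/541 = 1.125693
Link 2015→2016:
ΣP(2016)Q(2015) = 32×18 + 1×160 = 576 + 160 = 736
ΣP(2015)Q(2015) = 28×18 + 1×160 = 504 + 160 = 664
link = 736/664 = 1.108434
Link 2016→2017:
ΣP(2017)Q(2016) = 42×16 + 1×175 = 672 + 175 = 847
ΣP(2016)Q(2016) = 32×16 + 1×175 = 512 + 175 = 687
link = 847/687 = 1.232897
Chained index = 100 × 1.125693 × 1.108434 × 1.232897 = 153.8355

153.84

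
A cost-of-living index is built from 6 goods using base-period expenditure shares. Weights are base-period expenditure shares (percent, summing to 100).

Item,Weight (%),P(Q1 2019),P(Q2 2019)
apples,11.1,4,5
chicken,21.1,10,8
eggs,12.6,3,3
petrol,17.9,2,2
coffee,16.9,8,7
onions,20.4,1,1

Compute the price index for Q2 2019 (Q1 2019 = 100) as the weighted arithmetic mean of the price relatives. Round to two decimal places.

apples: 11.1 × (5/4) = 11.1 × 1.250000 = 13.8750
chicken: 21.1 × (8/10) = 21.1 × 0.800000 = 16.8800
eggs: 12.6 × (3/3) = 12.6 × 1.000000 = 12.6000
petrol: 17.9 × (2/2) = 17.9 × 1.000000 = 17.9000
coffee: 16.9 × (7/8) = 16.9 × 0.875000 = 14.7875
onions: 20.4 × (1/1) = 20.4 × 1.000000 = 20.4000
Index = Σ wᵢ·(p₁ᵢ/p₀ᵢ) = 13.8750 + 16.8800 + 12.6000 + 17.9000 + 14.7875 + 20.4000 = 96.4425

96.44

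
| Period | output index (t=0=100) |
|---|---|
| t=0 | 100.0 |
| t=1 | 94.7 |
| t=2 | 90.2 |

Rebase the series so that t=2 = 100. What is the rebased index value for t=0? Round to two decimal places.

Rebased(t=0) = 100.0 / 90.2 × 100 = 110.8647

110.86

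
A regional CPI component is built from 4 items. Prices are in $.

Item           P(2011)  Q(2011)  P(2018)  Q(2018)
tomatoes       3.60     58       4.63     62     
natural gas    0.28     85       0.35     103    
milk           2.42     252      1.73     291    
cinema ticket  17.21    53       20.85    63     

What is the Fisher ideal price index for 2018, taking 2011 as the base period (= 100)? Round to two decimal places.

104.86

Laspeyres component (base-period weights):
ΣP(2018)Q(2011) = 4.63×58 + 0.35×85 + 1.73×252 + 20.85×53 = 268.54 + 29.75 + 435.96 + 1105.05 = 1839.3
ΣP(2011)Q(2011) = 3.60×58 + 0.28×85 + 2.42×252 + 17.21×53 = 208.8 + 23.8 + 609.84 + 912.13 = 1754.57
L = 1839.3 / 1754.57 × 100 = 104.8291
Paasche component (current-period weights):
ΣP(2018)Q(2018) = 4.63×62 + 0.35×103 + 1.73×291 + 20.85×63 = 287.06 + 36.05 + 503.43 + 1313.55 = 2140.09
ΣP(2011)Q(2018) = 3.60×62 + 0.28×103 + 2.42×291 + 17.21×63 = 223.2 + 28.84 + 704.22 + 1084.23 = 2040.49
P = 2140.09 / 2040.49 × 100 = 104.8812
Fisher = √(L × P) = √(104.8291 × 104.8812) = 104.8551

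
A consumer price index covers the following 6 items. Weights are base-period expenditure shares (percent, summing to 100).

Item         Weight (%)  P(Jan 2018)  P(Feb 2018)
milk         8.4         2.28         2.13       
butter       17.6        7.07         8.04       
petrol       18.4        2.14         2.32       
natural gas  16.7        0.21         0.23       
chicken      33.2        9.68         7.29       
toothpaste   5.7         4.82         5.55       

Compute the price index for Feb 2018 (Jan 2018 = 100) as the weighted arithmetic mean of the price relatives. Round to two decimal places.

97.67

milk: 8.4 × (2.13/2.28) = 8.4 × 0.934211 = 7.8474
butter: 17.6 × (8.04/7.07) = 17.6 × 1.137199 = 20.0147
petrol: 18.4 × (2.32/2.14) = 18.4 × 1.084112 = 19.9477
natural gas: 16.7 × (0.23/0.21) = 16.7 × 1.095238 = 18.2905
chicken: 33.2 × (7.29/9.68) = 33.2 × 0.753099 = 25.0029
toothpaste: 5.7 × (5.55/4.82) = 5.7 × 1.151452 = 6.5633
Index = Σ wᵢ·(p₁ᵢ/p₀ᵢ) = 7.8474 + 20.0147 + 19.9477 + 18.2905 + 25.0029 + 6.5633 = 97.6664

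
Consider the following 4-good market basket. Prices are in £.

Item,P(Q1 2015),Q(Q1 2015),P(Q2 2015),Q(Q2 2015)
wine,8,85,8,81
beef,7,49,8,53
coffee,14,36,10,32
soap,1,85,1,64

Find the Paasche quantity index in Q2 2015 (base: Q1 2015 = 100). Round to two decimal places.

Paasche quantity index uses current-period prices as weights.
ΣP(Q2 2015)·Q(Q2 2015) = 8×81 + 8×53 + 10×32 + 1×64 = 648 + 424 + 320 + 64 = 1456
ΣP(Q2 2015)·Q(Q1 2015) = 8×85 + 8×49 + 10×36 + 1×85 = 680 + 392 + 360 + 85 = 1517
Index = 1456 / 1517 × 100 = 95.9789

95.98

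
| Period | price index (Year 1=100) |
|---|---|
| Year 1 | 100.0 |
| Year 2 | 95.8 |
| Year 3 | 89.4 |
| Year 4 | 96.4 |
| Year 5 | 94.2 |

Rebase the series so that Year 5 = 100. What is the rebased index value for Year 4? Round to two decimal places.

Rebased(Year 4) = 96.4 / 94.2 × 100 = 102.3355

102.34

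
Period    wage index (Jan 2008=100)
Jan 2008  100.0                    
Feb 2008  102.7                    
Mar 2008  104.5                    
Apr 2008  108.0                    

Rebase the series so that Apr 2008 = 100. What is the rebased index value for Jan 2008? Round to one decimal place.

Rebased(Jan 2008) = 100.0 / 108.0 × 100 = 92.5926

92.6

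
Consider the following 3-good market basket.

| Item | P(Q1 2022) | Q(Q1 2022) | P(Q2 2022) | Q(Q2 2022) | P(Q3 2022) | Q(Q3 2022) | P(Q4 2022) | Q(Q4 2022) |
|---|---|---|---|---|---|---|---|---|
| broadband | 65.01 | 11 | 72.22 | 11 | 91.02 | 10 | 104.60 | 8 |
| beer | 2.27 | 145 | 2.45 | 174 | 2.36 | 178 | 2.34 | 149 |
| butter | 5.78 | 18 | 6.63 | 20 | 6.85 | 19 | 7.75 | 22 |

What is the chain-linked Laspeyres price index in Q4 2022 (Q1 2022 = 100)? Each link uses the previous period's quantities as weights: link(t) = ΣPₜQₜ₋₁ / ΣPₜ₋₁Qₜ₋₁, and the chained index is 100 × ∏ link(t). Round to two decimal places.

139.41

Link Q1 2022→Q2 2022:
ΣP(Q2 2022)Q(Q1 2022) = 72.22×11 + 2.45×145 + 6.63×18 = 794.42 + 355.25 + 119.34 = 1269.01
ΣP(Q1 2022)Q(Q1 2022) = 65.01×11 + 2.27×145 + 5.78×18 = 715.11 + 329.15 + 104.04 = 1148.3
link = 1269.01/1148.3 = 1.105121
Link Q2 2022→Q3 2022:
ΣP(Q3 2022)Q(Q2 2022) = 91.02×11 + 2.36×174 + 6.85×20 = 1001.22 + 410.64 + 137 = 1548.86
ΣP(Q2 2022)Q(Q2 2022) = 72.22×11 + 2.45×174 + 6.63×20 = 794.42 + 426.3 + 132.6 = 1353.32
link = 1548.86/1353.32 = 1.144489
Link Q3 2022→Q4 2022:
ΣP(Q4 2022)Q(Q3 2022) = 104.60×10 + 2.34×178 + 7.75×19 = 1046 + 416.52 + 147.25 = 1609.77
ΣP(Q3 2022)Q(Q3 2022) = 91.02×10 + 2.36×178 + 6.85×19 = 910.2 + 420.08 + 130.15 = 1460.43
link = 1609.77/1460.43 = 1.102258
Chained index = 100 × 1.105121 × 1.144489 × 1.102258 = 139.4134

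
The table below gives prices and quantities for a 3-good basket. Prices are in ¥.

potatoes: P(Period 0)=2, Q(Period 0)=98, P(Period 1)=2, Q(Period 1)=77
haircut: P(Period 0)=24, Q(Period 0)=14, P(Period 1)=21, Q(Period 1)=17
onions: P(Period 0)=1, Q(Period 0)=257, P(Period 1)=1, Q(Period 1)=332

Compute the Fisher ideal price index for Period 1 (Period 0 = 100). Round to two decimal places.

Laspeyres component (base-period weights):
ΣP(Period 1)Q(Period 0) = 2×98 + 21×14 + 1×257 = 196 + 294 + 257 = 747
ΣP(Period 0)Q(Period 0) = 2×98 + 24×14 + 1×257 = 196 + 336 + 257 = 789
L = 747 / 789 × 100 = 94.6768
Paasche component (current-period weights):
ΣP(Period 1)Q(Period 1) = 2×77 + 21×17 + 1×332 = 154 + 357 + 332 = 843
ΣP(Period 0)Q(Period 1) = 2×77 + 24×17 + 1×332 = 154 + 408 + 332 = 894
P = 843 / 894 × 100 = 94.2953
Fisher = √(L × P) = √(94.6768 × 94.2953) = 94.4859

94.49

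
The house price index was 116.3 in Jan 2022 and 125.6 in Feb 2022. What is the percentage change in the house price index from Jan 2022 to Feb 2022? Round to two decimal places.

Change = (125.6 − 116.3) / 116.3 × 100
       = 9.3 / 116.3 × 100 = 7.9966%

8.00%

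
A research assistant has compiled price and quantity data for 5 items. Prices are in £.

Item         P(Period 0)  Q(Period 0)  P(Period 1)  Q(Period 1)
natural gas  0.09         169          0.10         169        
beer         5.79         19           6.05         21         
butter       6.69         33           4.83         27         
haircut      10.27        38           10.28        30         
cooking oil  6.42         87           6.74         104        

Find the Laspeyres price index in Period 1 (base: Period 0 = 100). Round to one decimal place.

98.0

Laspeyres price index uses base-period quantities as weights.
ΣP(Period 1)·Q(Period 0) = 0.10×169 + 6.05×19 + 4.83×33 + 10.28×38 + 6.74×87 = 16.9 + 114.95 + 159.39 + 390.64 + 586.38 = 1268.26
ΣP(Period 0)·Q(Period 0) = 0.09×169 + 5.79×19 + 6.69×33 + 10.27×38 + 6.42×87 = 15.21 + 110.01 + 220.77 + 390.26 + 558.54 = 1294.79
Index = 1268.26 / 1294.79 × 100 = 97.9510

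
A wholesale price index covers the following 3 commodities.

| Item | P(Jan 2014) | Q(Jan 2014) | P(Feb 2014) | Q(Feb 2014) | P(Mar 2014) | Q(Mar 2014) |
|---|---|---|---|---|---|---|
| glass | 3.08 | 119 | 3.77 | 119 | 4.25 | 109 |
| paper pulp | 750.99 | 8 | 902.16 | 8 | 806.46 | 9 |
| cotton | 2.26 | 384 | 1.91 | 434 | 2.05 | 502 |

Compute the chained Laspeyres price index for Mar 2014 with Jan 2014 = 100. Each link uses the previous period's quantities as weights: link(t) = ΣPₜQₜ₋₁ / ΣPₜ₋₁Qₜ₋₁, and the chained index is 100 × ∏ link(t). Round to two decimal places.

Link Jan 2014→Feb 2014:
ΣP(Feb 2014)Q(Jan 2014) = 3.77×119 + 902.16×8 + 1.91×384 = 448.63 + 7217.28 + 733.44 = 8399.35
ΣP(Jan 2014)Q(Jan 2014) = 3.08×119 + 750.99×8 + 2.26×384 = 366.52 + 6007.92 + 867.84 = 7242.28
link = 8399.35/7242.28 = 1.159766
Link Feb 2014→Mar 2014:
ΣP(Mar 2014)Q(Feb 2014) = 4.25×119 + 806.46×8 + 2.05×434 = 505.75 + 6451.68 + 889.7 = 7847.13
ΣP(Feb 2014)Q(Feb 2014) = 3.77×119 + 902.16×8 + 1.91×434 = 448.63 + 7217.28 + 828.94 = 8494.85
link = 7847.13/8494.85 = 0.923751
Chained index = 100 × 1.159766 × 0.923751 = 107.1336

107.13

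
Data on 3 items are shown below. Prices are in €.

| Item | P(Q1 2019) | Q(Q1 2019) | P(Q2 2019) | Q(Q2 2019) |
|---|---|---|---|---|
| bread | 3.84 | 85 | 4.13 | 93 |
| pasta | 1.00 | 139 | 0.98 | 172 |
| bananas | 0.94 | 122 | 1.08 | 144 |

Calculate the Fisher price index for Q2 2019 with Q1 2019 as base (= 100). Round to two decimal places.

106.64

Laspeyres component (base-period weights):
ΣP(Q2 2019)Q(Q1 2019) = 4.13×85 + 0.98×139 + 1.08×122 = 351.05 + 136.22 + 131.76 = 619.03
ΣP(Q1 2019)Q(Q1 2019) = 3.84×85 + 1.00×139 + 0.94×122 = 326.4 + 139 + 114.68 = 580.08
L = 619.03 / 580.08 × 100 = 106.7146
Paasche component (current-period weights):
ΣP(Q2 2019)Q(Q2 2019) = 4.13×93 + 0.98×172 + 1.08×144 = 384.09 + 168.56 + 155.52 = 708.17
ΣP(Q1 2019)Q(Q2 2019) = 3.84×93 + 1.00×172 + 0.94×144 = 357.12 + 172 + 135.36 = 664.48
P = 708.17 / 664.48 × 100 = 106.5751
Fisher = √(L × P) = √(106.7146 × 106.5751) = 106.6448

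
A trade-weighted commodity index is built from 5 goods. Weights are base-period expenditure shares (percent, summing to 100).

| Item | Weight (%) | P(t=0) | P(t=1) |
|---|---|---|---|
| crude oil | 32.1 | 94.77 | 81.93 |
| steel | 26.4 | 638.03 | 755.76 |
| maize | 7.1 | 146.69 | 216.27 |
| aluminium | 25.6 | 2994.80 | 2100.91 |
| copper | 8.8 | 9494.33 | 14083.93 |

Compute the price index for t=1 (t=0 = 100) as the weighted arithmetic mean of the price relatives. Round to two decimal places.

100.50

crude oil: 32.1 × (81.93/94.77) = 32.1 × 0.864514 = 27.7509
steel: 26.4 × (755.76/638.03) = 26.4 × 1.184521 = 31.2714
maize: 7.1 × (216.27/146.69) = 7.1 × 1.474334 = 10.4678
aluminium: 25.6 × (2100.91/2994.80) = 25.6 × 0.701519 = 17.9589
copper: 8.8 × (14083.93/9494.33) = 8.8 × 1.483404 = 13.0540
Index = Σ wᵢ·(p₁ᵢ/p₀ᵢ) = 27.7509 + 31.2714 + 10.4678 + 17.9589 + 13.0540 = 100.5029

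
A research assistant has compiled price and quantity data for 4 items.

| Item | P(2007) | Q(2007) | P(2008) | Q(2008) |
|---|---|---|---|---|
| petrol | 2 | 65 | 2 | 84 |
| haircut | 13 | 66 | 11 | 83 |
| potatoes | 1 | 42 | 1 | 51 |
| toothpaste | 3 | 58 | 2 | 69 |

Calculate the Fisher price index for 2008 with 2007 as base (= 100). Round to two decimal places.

84.30

Laspeyres component (base-period weights):
ΣP(2008)Q(2007) = 2×65 + 11×66 + 1×42 + 2×58 = 130 + 726 + 42 + 116 = 1014
ΣP(2007)Q(2007) = 2×65 + 13×66 + 1×42 + 3×58 = 130 + 858 + 42 + 174 = 1204
L = 1014 / 1204 × 100 = 84.2193
Paasche component (current-period weights):
ΣP(2008)Q(2008) = 2×84 + 11×83 + 1×51 + 2×69 = 168 + 913 + 51 + 138 = 1270
ΣP(2007)Q(2008) = 2×84 + 13×83 + 1×51 + 3×69 = 168 + 1079 + 51 + 207 = 1505
P = 1270 / 1505 × 100 = 84.3854
Fisher = √(L × P) = √(84.2193 × 84.3854) = 84.3023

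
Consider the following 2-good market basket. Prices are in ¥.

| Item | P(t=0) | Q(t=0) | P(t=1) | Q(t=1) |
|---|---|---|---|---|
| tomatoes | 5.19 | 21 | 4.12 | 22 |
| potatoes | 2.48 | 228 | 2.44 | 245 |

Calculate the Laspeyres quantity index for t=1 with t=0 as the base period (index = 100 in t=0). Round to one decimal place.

107.0

Laspeyres quantity index uses base-period prices as weights.
ΣP(t=0)·Q(t=1) = 5.19×22 + 2.48×245 = 114.18 + 607.6 = 721.78
ΣP(t=0)·Q(t=0) = 5.19×21 + 2.48×228 = 108.99 + 565.44 = 674.43
Index = 721.78 / 674.43 × 100 = 107.0207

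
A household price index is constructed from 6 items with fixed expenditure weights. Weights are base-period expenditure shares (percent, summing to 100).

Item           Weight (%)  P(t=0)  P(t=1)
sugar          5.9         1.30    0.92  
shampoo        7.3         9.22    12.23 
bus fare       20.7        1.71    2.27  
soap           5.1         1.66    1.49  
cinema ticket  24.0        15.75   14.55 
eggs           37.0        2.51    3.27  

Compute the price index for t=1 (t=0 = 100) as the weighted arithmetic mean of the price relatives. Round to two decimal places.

116.29

sugar: 5.9 × (0.92/1.30) = 5.9 × 0.707692 = 4.1754
shampoo: 7.3 × (12.23/9.22) = 7.3 × 1.326464 = 9.6832
bus fare: 20.7 × (2.27/1.71) = 20.7 × 1.327485 = 27.4789
soap: 5.1 × (1.49/1.66) = 5.1 × 0.897590 = 4.5777
cinema ticket: 24.0 × (14.55/15.75) = 24.0 × 0.923810 = 22.1714
eggs: 37.0 × (3.27/2.51) = 37.0 × 1.302789 = 48.2032
Index = Σ wᵢ·(p₁ᵢ/p₀ᵢ) = 4.1754 + 9.6832 + 27.4789 + 4.5777 + 22.1714 + 48.2032 = 116.2898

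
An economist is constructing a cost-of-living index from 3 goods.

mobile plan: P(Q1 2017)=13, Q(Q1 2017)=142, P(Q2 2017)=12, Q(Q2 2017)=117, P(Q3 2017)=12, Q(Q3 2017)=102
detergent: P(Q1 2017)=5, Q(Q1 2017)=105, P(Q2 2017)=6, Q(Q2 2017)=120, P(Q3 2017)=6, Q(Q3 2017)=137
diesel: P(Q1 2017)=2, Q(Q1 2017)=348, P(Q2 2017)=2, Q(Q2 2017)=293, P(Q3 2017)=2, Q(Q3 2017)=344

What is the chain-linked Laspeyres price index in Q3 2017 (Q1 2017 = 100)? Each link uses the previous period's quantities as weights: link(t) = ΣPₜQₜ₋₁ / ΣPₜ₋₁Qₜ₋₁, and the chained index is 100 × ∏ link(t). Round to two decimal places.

Link Q1 2017→Q2 2017:
ΣP(Q2 2017)Q(Q1 2017) = 12×142 + 6×105 + 2×348 = 1704 + 630 + 696 = 3030
ΣP(Q1 2017)Q(Q1 2017) = 13×142 + 5×105 + 2×348 = 1846 + 525 + 696 = 3067
link = 3030/3067 = 0.987936
Link Q2 2017→Q3 2017:
ΣP(Q3 2017)Q(Q2 2017) = 12×117 + 6×120 + 2×293 = 1404 + 720 + 586 = 2710
ΣP(Q2 2017)Q(Q2 2017) = 12×117 + 6×120 + 2×293 = 1404 + 720 + 586 = 2710
link = 2710/2710 = 1.000000
Chained index = 100 × 0.987936 × 1.000000 = 98.7936

98.79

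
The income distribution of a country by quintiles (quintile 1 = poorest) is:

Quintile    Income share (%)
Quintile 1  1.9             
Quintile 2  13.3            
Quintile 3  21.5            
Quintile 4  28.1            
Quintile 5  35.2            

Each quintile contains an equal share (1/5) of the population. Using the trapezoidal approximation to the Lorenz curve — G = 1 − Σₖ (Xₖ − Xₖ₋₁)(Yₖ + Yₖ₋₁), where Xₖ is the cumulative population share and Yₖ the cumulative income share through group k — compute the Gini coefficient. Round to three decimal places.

Cumulative income shares Yₖ: 0.0190, 0.1520, 0.3670, 0.6480, 1.0000
Σ (Xₖ−Xₖ₋₁)(Yₖ+Yₖ₋₁) = (1/5)(0.0190+0.0000) + (1/5)(0.1520+0.0190) + (1/5)(0.3670+0.1520) + (1/5)(0.6480+0.3670) + (1/5)(1.0000+0.6480)
  = 0.0038 + 0.0342 + 0.1038 + 0.2030 + 0.3296 = 0.6744
G = 1 − 0.6744 = 0.3256

0.326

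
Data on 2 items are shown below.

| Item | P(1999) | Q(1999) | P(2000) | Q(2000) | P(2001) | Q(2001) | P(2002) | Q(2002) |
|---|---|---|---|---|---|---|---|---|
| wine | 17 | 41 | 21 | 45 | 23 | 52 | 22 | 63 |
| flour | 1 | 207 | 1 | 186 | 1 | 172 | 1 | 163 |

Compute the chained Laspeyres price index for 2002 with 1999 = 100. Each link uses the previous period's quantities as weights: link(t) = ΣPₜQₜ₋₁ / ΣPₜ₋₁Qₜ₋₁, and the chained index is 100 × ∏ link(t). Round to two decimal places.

122.69

Link 1999→2000:
ΣP(2000)Q(1999) = 21×41 + 1×207 = 861 + 207 = 1068
ΣP(1999)Q(1999) = 17×41 + 1×207 = 697 + 207 = 904
link = 1068/904 = 1.181416
Link 2000→2001:
ΣP(2001)Q(2000) = 23×45 + 1×186 = 1035 + 186 = 1221
ΣP(2000)Q(2000) = 21×45 + 1×186 = 945 + 186 = 1131
link = 1221/1131 = 1.079576
Link 2001→2002:
ΣP(2002)Q(2001) = 22×52 + 1×172 = 1144 + 172 = 1316
ΣP(2001)Q(2001) = 23×52 + 1×172 = 1196 + 172 = 1368
link = 1316/1368 = 0.961988
Chained index = 100 × 1.181416 × 1.079576 × 0.961988 = 122.6947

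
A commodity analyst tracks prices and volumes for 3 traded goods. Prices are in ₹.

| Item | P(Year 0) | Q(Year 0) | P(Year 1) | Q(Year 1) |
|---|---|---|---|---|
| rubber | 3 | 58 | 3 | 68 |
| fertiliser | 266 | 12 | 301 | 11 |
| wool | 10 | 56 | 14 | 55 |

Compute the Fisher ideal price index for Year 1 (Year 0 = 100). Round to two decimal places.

Laspeyres component (base-period weights):
ΣP(Year 1)Q(Year 0) = 3×58 + 301×12 + 14×56 = 174 + 3612 + 784 = 4570
ΣP(Year 0)Q(Year 0) = 3×58 + 266×12 + 10×56 = 174 + 3192 + 560 = 3926
L = 4570 / 3926 × 100 = 116.4035
Paasche component (current-period weights):
ΣP(Year 1)Q(Year 1) = 3×68 + 301×11 + 14×55 = 204 + 3311 + 770 = 4285
ΣP(Year 0)Q(Year 1) = 3×68 + 266×11 + 10×55 = 204 + 2926 + 550 = 3680
P = 4285 / 3680 × 100 = 116.4402
Fisher = √(L × P) = √(116.4035 × 116.4402) = 116.4218

116.42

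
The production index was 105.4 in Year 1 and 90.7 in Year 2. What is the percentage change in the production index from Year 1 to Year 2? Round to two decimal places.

-13.95%

Change = (90.7 − 105.4) / 105.4 × 100
       = -14.7 / 105.4 × 100 = -13.9469%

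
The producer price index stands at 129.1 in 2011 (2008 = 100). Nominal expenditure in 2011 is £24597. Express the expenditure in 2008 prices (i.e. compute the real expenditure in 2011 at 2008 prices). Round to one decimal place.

19052.7

Real = Nominal ÷ (Index/100) = 24597 ÷ (129.1/100)
     = 24597 ÷ 1.291 = 19052.6723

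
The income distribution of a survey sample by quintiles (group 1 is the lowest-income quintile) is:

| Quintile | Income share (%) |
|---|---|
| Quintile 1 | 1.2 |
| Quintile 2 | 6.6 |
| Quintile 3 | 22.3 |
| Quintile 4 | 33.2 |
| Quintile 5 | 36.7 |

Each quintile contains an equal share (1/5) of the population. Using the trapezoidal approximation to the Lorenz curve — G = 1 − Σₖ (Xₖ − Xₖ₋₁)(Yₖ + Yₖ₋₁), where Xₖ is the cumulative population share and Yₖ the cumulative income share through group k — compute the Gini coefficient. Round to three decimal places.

0.390

Cumulative income shares Yₖ: 0.0120, 0.0780, 0.3010, 0.6330, 1.0000
Σ (Xₖ−Xₖ₋₁)(Yₖ+Yₖ₋₁) = (1/5)(0.0120+0.0000) + (1/5)(0.0780+0.0120) + (1/5)(0.3010+0.0780) + (1/5)(0.6330+0.3010) + (1/5)(1.0000+0.6330)
  = 0.0024 + 0.0180 + 0.0758 + 0.1868 + 0.3266 = 0.6096
G = 1 − 0.6096 = 0.3904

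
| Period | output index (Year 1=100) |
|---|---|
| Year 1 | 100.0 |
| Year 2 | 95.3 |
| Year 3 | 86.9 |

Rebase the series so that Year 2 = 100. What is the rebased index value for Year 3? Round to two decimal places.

Rebased(Year 3) = 86.9 / 95.3 × 100 = 91.1857

91.19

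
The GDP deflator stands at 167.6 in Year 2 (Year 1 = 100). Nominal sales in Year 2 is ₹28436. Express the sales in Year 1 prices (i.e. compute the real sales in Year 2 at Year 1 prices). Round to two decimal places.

Real = Nominal ÷ (Index/100) = 28436 ÷ (167.6/100)
     = 28436 ÷ 1.676 = 16966.5871

16966.59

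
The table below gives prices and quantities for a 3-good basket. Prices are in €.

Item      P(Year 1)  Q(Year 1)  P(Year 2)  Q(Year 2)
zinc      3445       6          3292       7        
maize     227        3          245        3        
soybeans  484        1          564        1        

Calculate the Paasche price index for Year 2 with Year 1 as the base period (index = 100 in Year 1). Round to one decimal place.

96.3

Paasche price index uses current-period quantities as weights.
ΣP(Year 2)·Q(Year 2) = 3292×7 + 245×3 + 564×1 = 23044 + 735 + 564 = 24343
ΣP(Year 1)·Q(Year 2) = 3445×7 + 227×3 + 484×1 = 24115 + 681 + 484 = 25280
Index = 24343 / 25280 × 100 = 96.2935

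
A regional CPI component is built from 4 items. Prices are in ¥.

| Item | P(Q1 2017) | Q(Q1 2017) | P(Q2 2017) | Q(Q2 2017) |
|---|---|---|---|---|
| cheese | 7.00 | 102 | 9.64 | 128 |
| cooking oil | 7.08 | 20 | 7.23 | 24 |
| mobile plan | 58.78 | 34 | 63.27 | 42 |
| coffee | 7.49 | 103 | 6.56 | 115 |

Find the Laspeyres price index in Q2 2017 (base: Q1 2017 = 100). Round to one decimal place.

109.1

Laspeyres price index uses base-period quantities as weights.
ΣP(Q2 2017)·Q(Q1 2017) = 9.64×102 + 7.23×20 + 63.27×34 + 6.56×103 = 983.28 + 144.6 + 2151.18 + 675.68 = 3954.74
ΣP(Q1 2017)·Q(Q1 2017) = 7.00×102 + 7.08×20 + 58.78×34 + 7.49×103 = 714 + 141.6 + 1998.52 + 771.47 = 3625.59
Index = 3954.74 / 3625.59 × 100 = 109.0785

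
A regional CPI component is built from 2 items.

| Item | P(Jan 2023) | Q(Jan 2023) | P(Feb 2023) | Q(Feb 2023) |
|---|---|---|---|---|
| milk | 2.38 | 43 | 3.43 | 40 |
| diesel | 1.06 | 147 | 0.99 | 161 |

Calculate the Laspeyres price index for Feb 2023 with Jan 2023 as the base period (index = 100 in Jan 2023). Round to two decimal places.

Laspeyres price index uses base-period quantities as weights.
ΣP(Feb 2023)·Q(Jan 2023) = 3.43×43 + 0.99×147 = 147.49 + 145.53 = 293.02
ΣP(Jan 2023)·Q(Jan 2023) = 2.38×43 + 1.06×147 = 102.34 + 155.82 = 258.16
Index = 293.02 / 258.16 × 100 = 113.5033

113.50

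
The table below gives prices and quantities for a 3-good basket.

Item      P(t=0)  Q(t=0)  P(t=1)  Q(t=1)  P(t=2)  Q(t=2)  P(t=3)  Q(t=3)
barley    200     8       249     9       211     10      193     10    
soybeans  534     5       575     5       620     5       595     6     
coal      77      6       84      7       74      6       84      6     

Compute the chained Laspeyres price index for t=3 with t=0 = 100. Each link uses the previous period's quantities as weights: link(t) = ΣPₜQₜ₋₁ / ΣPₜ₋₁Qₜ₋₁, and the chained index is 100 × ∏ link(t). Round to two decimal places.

Link t=0→t=1:
ΣP(t=1)Q(t=0) = 249×8 + 575×5 + 84×6 = 1992 + 2875 + 504 = 5371
ΣP(t=0)Q(t=0) = 200×8 + 534×5 + 77×6 = 1600 + 2670 + 462 = 4732
link = 5371/4732 = 1.135038
Link t=1→t=2:
ΣP(t=2)Q(t=1) = 211×9 + 620×5 + 74×7 = 1899 + 3100 + 518 = 5517
ΣP(t=1)Q(t=1) = 249×9 + 575×5 + 84×7 = 2241 + 2875 + 588 = 5704
link = 5517/5704 = 0.967216
Link t=2→t=3:
ΣP(t=3)Q(t=2) = 193×10 + 595×5 + 84×6 = 1930 + 2975 + 504 = 5409
ΣP(t=2)Q(t=2) = 211×10 + 620×5 + 74×6 = 2110 + 3100 + 444 = 5654
link = 5409/5654 = 0.956668
Chained index = 100 × 1.135038 × 0.967216 × 0.956668 = 105.0256

105.03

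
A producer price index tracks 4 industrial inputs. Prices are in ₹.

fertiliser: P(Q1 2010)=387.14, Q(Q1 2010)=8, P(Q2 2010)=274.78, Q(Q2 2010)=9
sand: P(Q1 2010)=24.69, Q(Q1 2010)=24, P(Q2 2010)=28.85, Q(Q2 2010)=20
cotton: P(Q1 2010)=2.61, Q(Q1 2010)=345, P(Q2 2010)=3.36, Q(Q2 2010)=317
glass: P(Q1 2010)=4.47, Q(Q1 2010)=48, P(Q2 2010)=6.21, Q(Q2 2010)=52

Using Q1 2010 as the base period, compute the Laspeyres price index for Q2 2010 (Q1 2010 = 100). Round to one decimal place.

Laspeyres price index uses base-period quantities as weights.
ΣP(Q2 2010)·Q(Q1 2010) = 274.78×8 + 28.85×24 + 3.36×345 + 6.21×48 = 2198.24 + 692.4 + 1159.2 + 298.08 = 4347.92
ΣP(Q1 2010)·Q(Q1 2010) = 387.14×8 + 24.69×24 + 2.61×345 + 4.47×48 = 3097.12 + 592.56 + 900.45 + 214.56 = 4804.69
Index = 4347.92 / 4804.69 × 100 = 90.4932

90.5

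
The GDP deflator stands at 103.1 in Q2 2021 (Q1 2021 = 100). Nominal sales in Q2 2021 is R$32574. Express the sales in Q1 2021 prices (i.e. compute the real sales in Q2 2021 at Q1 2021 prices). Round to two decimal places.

Real = Nominal ÷ (Index/100) = 32574 ÷ (103.1/100)
     = 32574 ÷ 1.031 = 31594.5684

31594.57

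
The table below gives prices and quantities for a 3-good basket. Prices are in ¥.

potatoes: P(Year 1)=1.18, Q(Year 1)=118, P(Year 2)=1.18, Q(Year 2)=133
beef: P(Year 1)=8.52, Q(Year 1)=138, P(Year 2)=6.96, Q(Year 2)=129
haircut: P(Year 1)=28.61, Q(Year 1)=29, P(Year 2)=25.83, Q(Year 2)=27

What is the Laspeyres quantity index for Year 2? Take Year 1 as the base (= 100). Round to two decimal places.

Laspeyres quantity index uses base-period prices as weights.
ΣP(Year 1)·Q(Year 2) = 1.18×133 + 8.52×129 + 28.61×27 = 156.94 + 1099.08 + 772.47 = 2028.49
ΣP(Year 1)·Q(Year 1) = 1.18×118 + 8.52×138 + 28.61×29 = 139.24 + 1175.76 + 829.69 = 2144.69
Index = 2028.49 / 2144.69 × 100 = 94.5820

94.58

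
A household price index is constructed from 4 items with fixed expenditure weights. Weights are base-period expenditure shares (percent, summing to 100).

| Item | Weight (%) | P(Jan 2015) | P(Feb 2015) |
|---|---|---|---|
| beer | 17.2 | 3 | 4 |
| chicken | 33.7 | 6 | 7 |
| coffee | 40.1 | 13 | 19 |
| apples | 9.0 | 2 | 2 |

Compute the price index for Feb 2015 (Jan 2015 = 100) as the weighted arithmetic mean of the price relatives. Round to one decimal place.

129.9

beer: 17.2 × (4/3) = 17.2 × 1.333333 = 22.9333
chicken: 33.7 × (7/6) = 33.7 × 1.166667 = 39.3167
coffee: 40.1 × (19/13) = 40.1 × 1.461538 = 58.6077
apples: 9.0 × (2/2) = 9.0 × 1.000000 = 9.0000
Index = Σ wᵢ·(p₁ᵢ/p₀ᵢ) = 22.9333 + 39.3167 + 58.6077 + 9.0000 = 129.8577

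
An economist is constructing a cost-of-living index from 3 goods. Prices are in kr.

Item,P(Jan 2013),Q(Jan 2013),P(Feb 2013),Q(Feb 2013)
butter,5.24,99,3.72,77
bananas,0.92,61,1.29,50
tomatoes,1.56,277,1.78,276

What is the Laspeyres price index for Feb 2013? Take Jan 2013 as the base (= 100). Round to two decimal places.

93.35

Laspeyres price index uses base-period quantities as weights.
ΣP(Feb 2013)·Q(Jan 2013) = 3.72×99 + 1.29×61 + 1.78×277 = 368.28 + 78.69 + 493.06 = 940.03
ΣP(Jan 2013)·Q(Jan 2013) = 5.24×99 + 0.92×61 + 1.56×277 = 518.76 + 56.12 + 432.12 = 1007
Index = 940.03 / 1007 × 100 = 93.3496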